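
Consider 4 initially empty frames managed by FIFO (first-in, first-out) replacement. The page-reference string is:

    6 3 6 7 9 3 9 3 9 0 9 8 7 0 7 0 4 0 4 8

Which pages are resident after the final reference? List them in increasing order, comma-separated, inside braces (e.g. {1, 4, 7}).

{0, 4, 8, 9}

6 → miss, frames {6}
3 → miss, frames {6,3}
6 → hit
7 → miss, frames {6,3,7}
9 → miss, frames {6,3,7,9}
3 → hit
9 → hit
3 → hit
9 → hit
0 → miss, evict 6, frames {3,7,9,0}
9 → hit
8 → miss, evict 3, frames {7,9,0,8}
7 → hit
0 → hit
7 → hit
0 → hit
4 → miss, evict 7, frames {9,0,8,4}
0 → hit
4 → hit
8 → hit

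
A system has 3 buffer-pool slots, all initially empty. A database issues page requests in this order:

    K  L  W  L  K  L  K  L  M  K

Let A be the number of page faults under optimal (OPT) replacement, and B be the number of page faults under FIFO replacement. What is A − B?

-1

Under OPT: F F F . . . . . F . → 4 faults.
Under FIFO: F F F . . . . . F F → 5 faults.
A − B = 4 − 5 = -1.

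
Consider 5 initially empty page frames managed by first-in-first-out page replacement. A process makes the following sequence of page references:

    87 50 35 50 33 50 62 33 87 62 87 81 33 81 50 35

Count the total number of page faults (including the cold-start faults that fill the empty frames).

87 -> fault, frames [87]
50 -> fault, frames [87, 50]
35 -> fault, frames [87, 50, 35]
50 -> hit
33 -> fault, frames [87, 50, 35, 33]
50 -> hit
62 -> fault, frames [87, 50, 35, 33, 62]
33 -> hit
87 -> hit
62 -> hit
87 -> hit
81 -> fault, evict 87, frames [50, 35, 33, 62, 81]
33 -> hit
81 -> hit
50 -> hit
35 -> hit
Page faults: 6.

6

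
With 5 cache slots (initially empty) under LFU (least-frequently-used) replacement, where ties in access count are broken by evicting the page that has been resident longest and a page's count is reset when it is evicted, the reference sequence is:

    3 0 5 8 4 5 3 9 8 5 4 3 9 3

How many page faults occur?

6

3: fault, frames {3}
0: fault, frames {3,0}
5: fault, frames {3,0,5}
8: fault, frames {3,0,5,8}
4: fault, frames {3,0,5,8,4}
5: hit
3: hit
9: fault, evict 0, frames {3,5,8,4,9}
8: hit
5: hit
4: hit
3: hit
9: hit
3: hit
Page faults: 6.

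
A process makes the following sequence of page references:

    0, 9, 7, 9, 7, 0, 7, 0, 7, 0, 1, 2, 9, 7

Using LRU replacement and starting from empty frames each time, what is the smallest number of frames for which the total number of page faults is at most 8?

2

f=1: 14 faults
f=2: 8 faults
f=3: 7 faults
f=4: 7 faults
f=5: 5 faults
Smallest f with faults ≤ 8 is 2.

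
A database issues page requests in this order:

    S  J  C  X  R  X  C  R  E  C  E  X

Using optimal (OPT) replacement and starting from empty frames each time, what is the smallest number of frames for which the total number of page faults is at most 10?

2

f=1: 12 faults
f=2: 8 faults
f=3: 6 faults
f=4: 6 faults
f=5: 6 faults
f=6: 6 faults
Smallest f with faults ≤ 10 is 2.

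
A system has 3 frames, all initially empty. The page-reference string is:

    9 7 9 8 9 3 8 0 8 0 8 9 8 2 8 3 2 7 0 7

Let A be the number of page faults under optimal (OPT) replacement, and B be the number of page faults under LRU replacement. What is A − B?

Under OPT: F F . F . F . F . . . . . F . F . F . . → 8 faults.
Under LRU: F F . F . F . F . . . F . F . F . F F . → 10 faults.
A − B = 8 − 10 = -2.

-2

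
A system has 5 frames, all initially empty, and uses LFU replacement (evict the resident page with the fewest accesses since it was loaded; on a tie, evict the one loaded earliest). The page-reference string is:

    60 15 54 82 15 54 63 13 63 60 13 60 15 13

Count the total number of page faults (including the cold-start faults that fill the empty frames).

60 → fault, frames (60)
15 → fault, frames (60 15)
54 → fault, frames (60 15 54)
82 → fault, frames (60 15 54 82)
15 → hit
54 → hit
63 → fault, frames (60 15 54 82 63)
13 → fault, evict 60, frames (15 54 82 63 13)
63 → hit
60 → fault, evict 82, frames (15 54 63 13 60)
13 → hit
60 → hit
15 → hit
13 → hit
Page faults: 7.

7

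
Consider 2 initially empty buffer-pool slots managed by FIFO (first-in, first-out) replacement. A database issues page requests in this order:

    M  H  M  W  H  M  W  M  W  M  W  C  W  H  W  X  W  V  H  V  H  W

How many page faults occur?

12

M -> fault, frames [M]
H -> fault, frames [M, H]
M -> hit
W -> fault, evict M, frames [H, W]
H -> hit
M -> fault, evict H, frames [W, M]
W -> hit
M -> hit
W -> hit
M -> hit
W -> hit
C -> fault, evict W, frames [M, C]
W -> fault, evict M, frames [C, W]
H -> fault, evict C, frames [W, H]
W -> hit
X -> fault, evict W, frames [H, X]
W -> fault, evict H, frames [X, W]
V -> fault, evict X, frames [W, V]
H -> fault, evict W, frames [V, H]
V -> hit
H -> hit
W -> fault, evict V, frames [H, W]
Page faults: 12.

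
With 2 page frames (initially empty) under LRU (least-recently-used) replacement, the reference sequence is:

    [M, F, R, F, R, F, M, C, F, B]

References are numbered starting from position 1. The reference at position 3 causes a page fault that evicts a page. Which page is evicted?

M

pos 1: M -> miss, frames {M}
pos 2: F -> miss, frames {M,F}
pos 3: R -> miss, evict M, frames {F,R}
At position 3, page M is evicted.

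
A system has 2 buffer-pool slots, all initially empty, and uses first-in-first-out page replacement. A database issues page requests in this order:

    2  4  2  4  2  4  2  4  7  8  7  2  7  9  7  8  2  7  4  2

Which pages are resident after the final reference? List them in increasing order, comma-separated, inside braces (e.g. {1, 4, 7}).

{2, 4}

2 → fault, frames {2}
4 → fault, frames {2,4}
2 → hit
4 → hit
2 → hit
4 → hit
2 → hit
4 → hit
7 → fault, evict 2, frames {4,7}
8 → fault, evict 4, frames {7,8}
7 → hit
2 → fault, evict 7, frames {8,2}
7 → fault, evict 8, frames {2,7}
9 → fault, evict 2, frames {7,9}
7 → hit
8 → fault, evict 7, frames {9,8}
2 → fault, evict 9, frames {8,2}
7 → fault, evict 8, frames {2,7}
4 → fault, evict 2, frames {7,4}
2 → fault, evict 7, frames {4,2}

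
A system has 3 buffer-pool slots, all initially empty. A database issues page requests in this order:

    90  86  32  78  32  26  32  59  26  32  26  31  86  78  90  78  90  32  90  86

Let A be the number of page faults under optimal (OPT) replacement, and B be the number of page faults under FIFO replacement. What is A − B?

Under OPT: F F F F . F . F . . . F F F F . . . . F → 11 faults.
Under FIFO: F F F F . F . F . F . F F F F . . F . F → 13 faults.
A − B = 11 − 13 = -2.

-2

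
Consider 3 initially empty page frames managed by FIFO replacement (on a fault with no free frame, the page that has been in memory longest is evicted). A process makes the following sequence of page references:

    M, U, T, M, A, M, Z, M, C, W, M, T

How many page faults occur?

M: fault, frames {M}
U: fault, frames {M,U}
T: fault, frames {M,U,T}
M: hit
A: fault, evict M, frames {U,T,A}
M: fault, evict U, frames {T,A,M}
Z: fault, evict T, frames {A,M,Z}
M: hit
C: fault, evict A, frames {M,Z,C}
W: fault, evict M, frames {Z,C,W}
M: fault, evict Z, frames {C,W,M}
T: fault, evict C, frames {W,M,T}
Page faults: 10.

10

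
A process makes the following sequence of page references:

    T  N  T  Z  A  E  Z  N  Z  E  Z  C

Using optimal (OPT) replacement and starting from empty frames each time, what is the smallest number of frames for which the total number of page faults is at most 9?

2

f=1: 12 faults
f=2: 8 faults
f=3: 6 faults
f=4: 6 faults
f=5: 6 faults
f=6: 6 faults
Smallest f with faults ≤ 9 is 2.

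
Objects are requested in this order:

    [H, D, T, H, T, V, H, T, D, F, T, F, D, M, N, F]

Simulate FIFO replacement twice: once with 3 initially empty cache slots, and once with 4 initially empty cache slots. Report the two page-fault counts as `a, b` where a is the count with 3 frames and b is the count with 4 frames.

11, 7

3 frames: F F F . . F F . F F F . . F F F → 11 faults.
4 frames: F F F . . F . . . F . . . F F . → 7 faults.
7 < 11: adding a frame reduced faults, as is typical.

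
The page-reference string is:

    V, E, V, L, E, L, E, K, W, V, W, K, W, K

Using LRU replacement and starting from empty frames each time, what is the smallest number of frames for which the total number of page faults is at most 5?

5

f=1: 14 faults
f=2: 8 faults
f=3: 6 faults
f=4: 6 faults
f=5: 5 faults
Smallest f with faults ≤ 5 is 5.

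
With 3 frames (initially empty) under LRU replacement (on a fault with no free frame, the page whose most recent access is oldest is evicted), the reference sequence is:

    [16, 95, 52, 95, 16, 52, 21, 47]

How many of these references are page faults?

16 -> fault, frames [16]
95 -> fault, frames [16, 95]
52 -> fault, frames [16, 95, 52]
95 -> hit
16 -> hit
52 -> hit
21 -> fault, evict 95, frames [16, 52, 21]
47 -> fault, evict 16, frames [52, 21, 47]
Page faults: 5.

5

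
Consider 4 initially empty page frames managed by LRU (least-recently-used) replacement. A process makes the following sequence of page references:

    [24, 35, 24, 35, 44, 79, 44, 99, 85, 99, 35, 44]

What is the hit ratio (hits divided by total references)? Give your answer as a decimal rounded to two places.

24: miss, frames (24)
35: miss, frames (24 35)
24: hit
35: hit
44: miss, frames (24 35 44)
79: miss, frames (24 35 44 79)
44: hit
99: miss, evict 24, frames (35 79 44 99)
85: miss, evict 35, frames (79 44 99 85)
99: hit
35: miss, evict 79, frames (44 85 99 35)
44: hit
Hits: 5 of 12 references → 5/12 = 0.4167.

0.42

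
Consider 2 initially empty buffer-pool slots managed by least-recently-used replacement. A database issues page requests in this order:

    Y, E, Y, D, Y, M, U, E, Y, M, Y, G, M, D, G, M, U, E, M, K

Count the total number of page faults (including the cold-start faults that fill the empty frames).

Y: miss, frames (Y)
E: miss, frames (Y E)
Y: hit
D: miss, evict E, frames (Y D)
Y: hit
M: miss, evict D, frames (Y M)
U: miss, evict Y, frames (M U)
E: miss, evict M, frames (U E)
Y: miss, evict U, frames (E Y)
M: miss, evict E, frames (Y M)
Y: hit
G: miss, evict M, frames (Y G)
M: miss, evict Y, frames (G M)
D: miss, evict G, frames (M D)
G: miss, evict M, frames (D G)
M: miss, evict D, frames (G M)
U: miss, evict G, frames (M U)
E: miss, evict M, frames (U E)
M: miss, evict U, frames (E M)
K: miss, evict E, frames (M K)
Page faults: 17.

17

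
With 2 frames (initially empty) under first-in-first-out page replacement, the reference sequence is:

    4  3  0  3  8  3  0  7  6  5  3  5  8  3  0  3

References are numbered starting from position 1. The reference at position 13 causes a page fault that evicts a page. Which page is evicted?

5

pos 1: 4 → fault, frames [4]
pos 2: 3 → fault, frames [4, 3]
pos 3: 0 → fault, evict 4, frames [3, 0]
pos 4: 3 → hit
pos 5: 8 → fault, evict 3, frames [0, 8]
pos 6: 3 → fault, evict 0, frames [8, 3]
pos 7: 0 → fault, evict 8, frames [3, 0]
pos 8: 7 → fault, evict 3, frames [0, 7]
pos 9: 6 → fault, evict 0, frames [7, 6]
pos 10: 5 → fault, evict 7, frames [6, 5]
pos 11: 3 → fault, evict 6, frames [5, 3]
pos 12: 5 → hit
pos 13: 8 → fault, evict 5, frames [3, 8]
At position 13, page 5 is evicted.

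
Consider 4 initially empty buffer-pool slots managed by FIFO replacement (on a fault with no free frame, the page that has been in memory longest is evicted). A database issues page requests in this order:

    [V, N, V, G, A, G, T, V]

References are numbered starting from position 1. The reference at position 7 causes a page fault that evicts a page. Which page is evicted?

V

pos 1: V → fault, frames [V]
pos 2: N → fault, frames [V, N]
pos 3: V → hit
pos 4: G → fault, frames [V, N, G]
pos 5: A → fault, frames [V, N, G, A]
pos 6: G → hit
pos 7: T → fault, evict V, frames [N, G, A, T]
At position 7, page V is evicted.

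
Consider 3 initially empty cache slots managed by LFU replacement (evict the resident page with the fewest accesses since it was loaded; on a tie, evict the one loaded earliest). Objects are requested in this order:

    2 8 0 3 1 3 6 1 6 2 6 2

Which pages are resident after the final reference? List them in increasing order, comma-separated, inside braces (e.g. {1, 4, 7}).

2: miss, frames {2}
8: miss, frames {2,8}
0: miss, frames {2,8,0}
3: miss, evict 2, frames {8,0,3}
1: miss, evict 8, frames {0,3,1}
3: hit
6: miss, evict 0, frames {3,1,6}
1: hit
6: hit
2: miss, evict 3, frames {1,6,2}
6: hit
2: hit

{1, 2, 6}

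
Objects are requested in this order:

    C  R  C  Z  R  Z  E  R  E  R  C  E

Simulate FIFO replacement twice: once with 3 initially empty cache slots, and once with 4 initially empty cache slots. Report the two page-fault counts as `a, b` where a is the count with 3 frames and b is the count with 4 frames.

5, 4

3 frames: F F . F . . F . . . F . → 5 faults.
4 frames: F F . F . . F . . . . . → 4 faults.
4 < 5: adding a frame reduced faults, as is typical.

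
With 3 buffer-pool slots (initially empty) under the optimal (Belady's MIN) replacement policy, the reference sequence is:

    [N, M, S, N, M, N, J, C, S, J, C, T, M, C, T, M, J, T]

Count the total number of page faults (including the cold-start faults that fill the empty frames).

N → fault, frames (N)
M → fault, frames (N M)
S → fault, frames (N M S)
N → hit
M → hit
N → hit
J → fault, evict N, frames (M S J)
C → fault, evict M, frames (S J C)
S → hit
J → hit
C → hit
T → fault, evict S, frames (J C T)
M → fault, evict J, frames (C T M)
C → hit
T → hit
M → hit
J → fault, evict M, frames (C T J)
T → hit
Page faults: 8.

8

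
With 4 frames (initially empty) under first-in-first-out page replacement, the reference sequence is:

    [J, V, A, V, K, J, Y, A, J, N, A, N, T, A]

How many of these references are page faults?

9

J: fault, frames {J}
V: fault, frames {J,V}
A: fault, frames {J,V,A}
V: hit
K: fault, frames {J,V,A,K}
J: hit
Y: fault, evict J, frames {V,A,K,Y}
A: hit
J: fault, evict V, frames {A,K,Y,J}
N: fault, evict A, frames {K,Y,J,N}
A: fault, evict K, frames {Y,J,N,A}
N: hit
T: fault, evict Y, frames {J,N,A,T}
A: hit
Page faults: 9.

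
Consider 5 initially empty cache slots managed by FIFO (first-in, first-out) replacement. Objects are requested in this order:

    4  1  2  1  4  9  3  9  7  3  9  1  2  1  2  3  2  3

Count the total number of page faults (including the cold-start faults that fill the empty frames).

6

4: miss, frames [4]
1: miss, frames [4, 1]
2: miss, frames [4, 1, 2]
1: hit
4: hit
9: miss, frames [4, 1, 2, 9]
3: miss, frames [4, 1, 2, 9, 3]
9: hit
7: miss, evict 4, frames [1, 2, 9, 3, 7]
3: hit
9: hit
1: hit
2: hit
1: hit
2: hit
3: hit
2: hit
3: hit
Page faults: 6.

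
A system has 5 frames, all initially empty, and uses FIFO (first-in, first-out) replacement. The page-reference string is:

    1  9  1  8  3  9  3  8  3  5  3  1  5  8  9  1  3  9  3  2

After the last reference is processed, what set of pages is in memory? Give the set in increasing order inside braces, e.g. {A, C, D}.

1: miss, frames [1]
9: miss, frames [1, 9]
1: hit
8: miss, frames [1, 9, 8]
3: miss, frames [1, 9, 8, 3]
9: hit
3: hit
8: hit
3: hit
5: miss, frames [1, 9, 8, 3, 5]
3: hit
1: hit
5: hit
8: hit
9: hit
1: hit
3: hit
9: hit
3: hit
2: miss, evict 1, frames [9, 8, 3, 5, 2]

{2, 3, 5, 8, 9}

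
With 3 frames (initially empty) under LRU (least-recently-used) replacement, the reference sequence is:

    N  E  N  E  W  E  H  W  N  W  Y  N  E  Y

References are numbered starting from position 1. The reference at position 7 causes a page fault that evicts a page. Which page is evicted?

N

pos 1: N: miss, frames {N}
pos 2: E: miss, frames {N,E}
pos 3: N: hit
pos 4: E: hit
pos 5: W: miss, frames {N,E,W}
pos 6: E: hit
pos 7: H: miss, evict N, frames {W,E,H}
At position 7, page N is evicted.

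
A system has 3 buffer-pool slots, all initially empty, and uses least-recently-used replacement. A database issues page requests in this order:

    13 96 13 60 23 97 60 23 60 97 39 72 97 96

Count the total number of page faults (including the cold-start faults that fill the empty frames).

8

13 -> fault, frames (13)
96 -> fault, frames (13 96)
13 -> hit
60 -> fault, frames (96 13 60)
23 -> fault, evict 96, frames (13 60 23)
97 -> fault, evict 13, frames (60 23 97)
60 -> hit
23 -> hit
60 -> hit
97 -> hit
39 -> fault, evict 23, frames (60 97 39)
72 -> fault, evict 60, frames (97 39 72)
97 -> hit
96 -> fault, evict 39, frames (72 97 96)
Page faults: 8.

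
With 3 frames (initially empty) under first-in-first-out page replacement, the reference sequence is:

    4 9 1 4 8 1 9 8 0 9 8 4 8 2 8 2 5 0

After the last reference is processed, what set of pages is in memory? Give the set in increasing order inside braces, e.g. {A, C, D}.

{0, 2, 5}

4 → fault, frames {4}
9 → fault, frames {4,9}
1 → fault, frames {4,9,1}
4 → hit
8 → fault, evict 4, frames {9,1,8}
1 → hit
9 → hit
8 → hit
0 → fault, evict 9, frames {1,8,0}
9 → fault, evict 1, frames {8,0,9}
8 → hit
4 → fault, evict 8, frames {0,9,4}
8 → fault, evict 0, frames {9,4,8}
2 → fault, evict 9, frames {4,8,2}
8 → hit
2 → hit
5 → fault, evict 4, frames {8,2,5}
0 → fault, evict 8, frames {2,5,0}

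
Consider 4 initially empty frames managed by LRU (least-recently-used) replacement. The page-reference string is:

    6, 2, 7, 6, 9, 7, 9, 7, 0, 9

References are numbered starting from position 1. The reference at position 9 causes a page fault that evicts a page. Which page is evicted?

pos 1: 6 -> fault, frames (6)
pos 2: 2 -> fault, frames (6 2)
pos 3: 7 -> fault, frames (6 2 7)
pos 4: 6 -> hit
pos 5: 9 -> fault, frames (2 7 6 9)
pos 6: 7 -> hit
pos 7: 9 -> hit
pos 8: 7 -> hit
pos 9: 0 -> fault, evict 2, frames (6 9 7 0)
At position 9, page 2 is evicted.

2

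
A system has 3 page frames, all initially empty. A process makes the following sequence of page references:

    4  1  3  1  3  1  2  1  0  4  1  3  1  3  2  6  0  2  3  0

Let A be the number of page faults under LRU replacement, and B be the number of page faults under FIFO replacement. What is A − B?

Under LRU: F F F . . . F . F F . F . . F F F . F . → 11 faults.
Under FIFO: F F F . . . F . F F F F . . F F F . F . → 12 faults.
A − B = 11 − 12 = -1.

-1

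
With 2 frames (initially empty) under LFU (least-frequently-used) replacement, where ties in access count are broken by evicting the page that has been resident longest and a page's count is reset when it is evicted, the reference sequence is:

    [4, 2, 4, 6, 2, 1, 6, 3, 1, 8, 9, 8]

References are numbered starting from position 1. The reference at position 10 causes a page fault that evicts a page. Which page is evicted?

pos 1: 4: miss, frames (4)
pos 2: 2: miss, frames (4 2)
pos 3: 4: hit
pos 4: 6: miss, evict 2, frames (4 6)
pos 5: 2: miss, evict 6, frames (4 2)
pos 6: 1: miss, evict 2, frames (4 1)
pos 7: 6: miss, evict 1, frames (4 6)
pos 8: 3: miss, evict 6, frames (4 3)
pos 9: 1: miss, evict 3, frames (4 1)
pos 10: 8: miss, evict 1, frames (4 8)
At position 10, page 1 is evicted.

1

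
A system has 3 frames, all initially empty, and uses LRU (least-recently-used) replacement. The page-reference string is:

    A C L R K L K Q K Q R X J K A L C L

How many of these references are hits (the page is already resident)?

A: fault, frames (A)
C: fault, frames (A C)
L: fault, frames (A C L)
R: fault, evict A, frames (C L R)
K: fault, evict C, frames (L R K)
L: hit
K: hit
Q: fault, evict R, frames (L K Q)
K: hit
Q: hit
R: fault, evict L, frames (K Q R)
X: fault, evict K, frames (Q R X)
J: fault, evict Q, frames (R X J)
K: fault, evict R, frames (X J K)
A: fault, evict X, frames (J K A)
L: fault, evict J, frames (K A L)
C: fault, evict K, frames (A L C)
L: hit
Hits: 5.

5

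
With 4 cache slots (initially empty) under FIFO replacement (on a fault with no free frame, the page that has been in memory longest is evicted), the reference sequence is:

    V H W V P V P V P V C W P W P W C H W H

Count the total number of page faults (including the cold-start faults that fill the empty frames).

V -> fault, frames [V]
H -> fault, frames [V, H]
W -> fault, frames [V, H, W]
V -> hit
P -> fault, frames [V, H, W, P]
V -> hit
P -> hit
V -> hit
P -> hit
V -> hit
C -> fault, evict V, frames [H, W, P, C]
W -> hit
P -> hit
W -> hit
P -> hit
W -> hit
C -> hit
H -> hit
W -> hit
H -> hit
Page faults: 5.

5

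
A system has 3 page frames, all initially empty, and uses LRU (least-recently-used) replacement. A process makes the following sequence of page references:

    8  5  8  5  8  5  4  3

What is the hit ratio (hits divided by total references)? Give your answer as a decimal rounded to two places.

8: fault, frames {8}
5: fault, frames {8,5}
8: hit
5: hit
8: hit
5: hit
4: fault, frames {8,5,4}
3: fault, evict 8, frames {5,4,3}
Hits: 4 of 8 references → 4/8 = 0.5000.

0.50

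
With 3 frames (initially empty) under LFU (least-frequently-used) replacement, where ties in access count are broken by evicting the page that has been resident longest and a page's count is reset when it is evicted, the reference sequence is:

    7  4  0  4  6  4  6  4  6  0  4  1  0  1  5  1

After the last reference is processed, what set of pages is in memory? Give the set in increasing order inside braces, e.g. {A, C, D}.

{1, 4, 6}

7 → miss, frames (7)
4 → miss, frames (7 4)
0 → miss, frames (7 4 0)
4 → hit
6 → miss, evict 7, frames (4 0 6)
4 → hit
6 → hit
4 → hit
6 → hit
0 → hit
4 → hit
1 → miss, evict 0, frames (4 6 1)
0 → miss, evict 1, frames (4 6 0)
1 → miss, evict 0, frames (4 6 1)
5 → miss, evict 1, frames (4 6 5)
1 → miss, evict 5, frames (4 6 1)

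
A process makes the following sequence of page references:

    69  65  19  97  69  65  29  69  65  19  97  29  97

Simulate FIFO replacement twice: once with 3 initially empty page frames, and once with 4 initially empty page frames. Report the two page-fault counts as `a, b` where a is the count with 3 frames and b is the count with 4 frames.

9, 10

3 frames: F F F F F F F . . F F . . → 9 faults.
4 frames: F F F F . . F F F F F F . → 10 faults.
10 > 9: adding a frame increased faults — Belady's anomaly.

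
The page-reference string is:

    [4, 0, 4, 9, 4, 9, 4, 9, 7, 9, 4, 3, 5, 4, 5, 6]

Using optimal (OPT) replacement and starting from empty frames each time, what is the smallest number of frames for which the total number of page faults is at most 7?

f=1: 16 faults
f=2: 8 faults
f=3: 7 faults
f=4: 7 faults
f=5: 7 faults
f=6: 7 faults
f=7: 7 faults
Smallest f with faults ≤ 7 is 3.

3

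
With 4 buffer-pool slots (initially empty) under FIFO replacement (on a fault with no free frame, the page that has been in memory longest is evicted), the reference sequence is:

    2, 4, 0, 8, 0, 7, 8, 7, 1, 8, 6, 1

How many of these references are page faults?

2 → miss, frames [2]
4 → miss, frames [2, 4]
0 → miss, frames [2, 4, 0]
8 → miss, frames [2, 4, 0, 8]
0 → hit
7 → miss, evict 2, frames [4, 0, 8, 7]
8 → hit
7 → hit
1 → miss, evict 4, frames [0, 8, 7, 1]
8 → hit
6 → miss, evict 0, frames [8, 7, 1, 6]
1 → hit
Page faults: 7.

7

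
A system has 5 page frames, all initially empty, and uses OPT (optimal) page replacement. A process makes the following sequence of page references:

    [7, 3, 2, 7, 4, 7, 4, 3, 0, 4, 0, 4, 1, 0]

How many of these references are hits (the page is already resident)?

8

7 → fault, frames {7}
3 → fault, frames {7,3}
2 → fault, frames {7,3,2}
7 → hit
4 → fault, frames {7,3,2,4}
7 → hit
4 → hit
3 → hit
0 → fault, frames {7,3,2,4,0}
4 → hit
0 → hit
4 → hit
1 → fault, evict 4, frames {7,3,2,0,1}
0 → hit
Hits: 8.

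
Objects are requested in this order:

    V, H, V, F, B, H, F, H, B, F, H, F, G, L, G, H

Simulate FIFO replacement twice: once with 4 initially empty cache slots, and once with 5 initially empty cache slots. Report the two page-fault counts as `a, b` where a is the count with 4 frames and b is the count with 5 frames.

7, 6

4 frames: F F . F F . . . . . . . F F . F → 7 faults.
5 frames: F F . F F . . . . . . . F F . . → 6 faults.
6 < 7: adding a frame reduced faults, as is typical.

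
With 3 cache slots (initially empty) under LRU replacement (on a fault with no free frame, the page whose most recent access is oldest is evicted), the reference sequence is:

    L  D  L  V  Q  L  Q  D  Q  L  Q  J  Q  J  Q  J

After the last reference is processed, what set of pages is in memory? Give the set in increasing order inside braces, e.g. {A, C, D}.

L: miss, frames {L}
D: miss, frames {L,D}
L: hit
V: miss, frames {D,L,V}
Q: miss, evict D, frames {L,V,Q}
L: hit
Q: hit
D: miss, evict V, frames {L,Q,D}
Q: hit
L: hit
Q: hit
J: miss, evict D, frames {L,Q,J}
Q: hit
J: hit
Q: hit
J: hit

{J, L, Q}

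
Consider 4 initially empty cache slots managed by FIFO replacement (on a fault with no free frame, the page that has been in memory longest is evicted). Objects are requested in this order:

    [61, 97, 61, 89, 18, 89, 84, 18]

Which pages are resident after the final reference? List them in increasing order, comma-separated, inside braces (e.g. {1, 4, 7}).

{18, 84, 89, 97}

61 → miss, frames (61)
97 → miss, frames (61 97)
61 → hit
89 → miss, frames (61 97 89)
18 → miss, frames (61 97 89 18)
89 → hit
84 → miss, evict 61, frames (97 89 18 84)
18 → hit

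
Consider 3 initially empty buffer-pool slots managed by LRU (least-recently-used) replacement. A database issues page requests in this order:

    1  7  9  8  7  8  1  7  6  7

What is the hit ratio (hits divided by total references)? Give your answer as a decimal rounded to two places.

0.40

1: miss, frames (1)
7: miss, frames (1 7)
9: miss, frames (1 7 9)
8: miss, evict 1, frames (7 9 8)
7: hit
8: hit
1: miss, evict 9, frames (7 8 1)
7: hit
6: miss, evict 8, frames (1 7 6)
7: hit
Hits: 4 of 10 references → 4/10 = 0.4000.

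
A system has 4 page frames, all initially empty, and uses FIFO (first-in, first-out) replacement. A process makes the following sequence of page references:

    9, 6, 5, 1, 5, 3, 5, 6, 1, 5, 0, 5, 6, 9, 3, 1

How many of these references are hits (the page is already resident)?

9: fault, frames [9]
6: fault, frames [9, 6]
5: fault, frames [9, 6, 5]
1: fault, frames [9, 6, 5, 1]
5: hit
3: fault, evict 9, frames [6, 5, 1, 3]
5: hit
6: hit
1: hit
5: hit
0: fault, evict 6, frames [5, 1, 3, 0]
5: hit
6: fault, evict 5, frames [1, 3, 0, 6]
9: fault, evict 1, frames [3, 0, 6, 9]
3: hit
1: fault, evict 3, frames [0, 6, 9, 1]
Hits: 7.

7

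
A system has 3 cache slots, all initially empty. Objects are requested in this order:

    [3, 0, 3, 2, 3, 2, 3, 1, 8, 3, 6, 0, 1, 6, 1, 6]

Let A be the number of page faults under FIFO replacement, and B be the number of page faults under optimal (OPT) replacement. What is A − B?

2

Under FIFO: F F . F . . . F F F F F F . . . → 9 faults.
Under OPT: F F . F . . . F F . F . F . . . → 7 faults.
A − B = 9 − 7 = 2.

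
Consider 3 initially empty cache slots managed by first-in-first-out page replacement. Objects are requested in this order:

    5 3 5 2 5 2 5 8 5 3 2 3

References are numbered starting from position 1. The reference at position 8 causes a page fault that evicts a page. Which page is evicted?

5

pos 1: 5 → fault, frames {5}
pos 2: 3 → fault, frames {5,3}
pos 3: 5 → hit
pos 4: 2 → fault, frames {5,3,2}
pos 5: 5 → hit
pos 6: 2 → hit
pos 7: 5 → hit
pos 8: 8 → fault, evict 5, frames {3,2,8}
At position 8, page 5 is evicted.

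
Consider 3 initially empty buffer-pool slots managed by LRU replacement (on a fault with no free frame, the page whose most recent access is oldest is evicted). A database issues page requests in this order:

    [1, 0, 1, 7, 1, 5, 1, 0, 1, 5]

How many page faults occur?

5

1 → fault, frames (1)
0 → fault, frames (1 0)
1 → hit
7 → fault, frames (0 1 7)
1 → hit
5 → fault, evict 0, frames (7 1 5)
1 → hit
0 → fault, evict 7, frames (5 1 0)
1 → hit
5 → hit
Page faults: 5.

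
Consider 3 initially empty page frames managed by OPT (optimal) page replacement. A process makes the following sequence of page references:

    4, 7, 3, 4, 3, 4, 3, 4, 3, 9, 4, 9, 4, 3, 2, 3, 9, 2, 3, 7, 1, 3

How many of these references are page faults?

4 → fault, frames (4)
7 → fault, frames (4 7)
3 → fault, frames (4 7 3)
4 → hit
3 → hit
4 → hit
3 → hit
4 → hit
3 → hit
9 → fault, evict 7, frames (4 3 9)
4 → hit
9 → hit
4 → hit
3 → hit
2 → fault, evict 4, frames (3 9 2)
3 → hit
9 → hit
2 → hit
3 → hit
7 → fault, evict 2, frames (3 9 7)
1 → fault, evict 7, frames (3 9 1)
3 → hit
Page faults: 7.

7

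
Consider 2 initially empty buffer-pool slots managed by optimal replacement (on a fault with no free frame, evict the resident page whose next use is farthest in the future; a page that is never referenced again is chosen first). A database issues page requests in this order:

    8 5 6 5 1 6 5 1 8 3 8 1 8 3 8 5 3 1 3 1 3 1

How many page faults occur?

8 → fault, frames [8]
5 → fault, frames [8, 5]
6 → fault, evict 8, frames [5, 6]
5 → hit
1 → fault, evict 5, frames [6, 1]
6 → hit
5 → fault, evict 6, frames [1, 5]
1 → hit
8 → fault, evict 5, frames [1, 8]
3 → fault, evict 1, frames [8, 3]
8 → hit
1 → fault, evict 3, frames [8, 1]
8 → hit
3 → fault, evict 1, frames [8, 3]
8 → hit
5 → fault, evict 8, frames [3, 5]
3 → hit
1 → fault, evict 5, frames [3, 1]
3 → hit
1 → hit
3 → hit
1 → hit
Page faults: 11.

11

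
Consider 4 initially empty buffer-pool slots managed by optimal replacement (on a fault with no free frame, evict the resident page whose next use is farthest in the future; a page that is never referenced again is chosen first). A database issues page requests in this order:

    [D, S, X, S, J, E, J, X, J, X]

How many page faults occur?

5

D -> fault, frames [D]
S -> fault, frames [D, S]
X -> fault, frames [D, S, X]
S -> hit
J -> fault, frames [D, S, X, J]
E -> fault, evict S, frames [D, X, J, E]
J -> hit
X -> hit
J -> hit
X -> hit
Page faults: 5.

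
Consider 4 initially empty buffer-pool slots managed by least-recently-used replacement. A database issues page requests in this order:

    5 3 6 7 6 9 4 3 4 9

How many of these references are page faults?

5 -> fault, frames {5}
3 -> fault, frames {5,3}
6 -> fault, frames {5,3,6}
7 -> fault, frames {5,3,6,7}
6 -> hit
9 -> fault, evict 5, frames {3,7,6,9}
4 -> fault, evict 3, frames {7,6,9,4}
3 -> fault, evict 7, frames {6,9,4,3}
4 -> hit
9 -> hit
Page faults: 7.

7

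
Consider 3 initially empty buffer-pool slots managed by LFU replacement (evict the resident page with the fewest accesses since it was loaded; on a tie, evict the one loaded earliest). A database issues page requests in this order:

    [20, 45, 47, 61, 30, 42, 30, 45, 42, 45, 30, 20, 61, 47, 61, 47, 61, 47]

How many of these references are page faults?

14

20 -> miss, frames {20}
45 -> miss, frames {20,45}
47 -> miss, frames {20,45,47}
61 -> miss, evict 20, frames {45,47,61}
30 -> miss, evict 45, frames {47,61,30}
42 -> miss, evict 47, frames {61,30,42}
30 -> hit
45 -> miss, evict 61, frames {30,42,45}
42 -> hit
45 -> hit
30 -> hit
20 -> miss, evict 42, frames {30,45,20}
61 -> miss, evict 20, frames {30,45,61}
47 -> miss, evict 61, frames {30,45,47}
61 -> miss, evict 47, frames {30,45,61}
47 -> miss, evict 61, frames {30,45,47}
61 -> miss, evict 47, frames {30,45,61}
47 -> miss, evict 61, frames {30,45,47}
Page faults: 14.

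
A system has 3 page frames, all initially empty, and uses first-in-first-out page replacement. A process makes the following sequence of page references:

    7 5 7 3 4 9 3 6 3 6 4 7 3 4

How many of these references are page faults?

7 -> fault, frames [7]
5 -> fault, frames [7, 5]
7 -> hit
3 -> fault, frames [7, 5, 3]
4 -> fault, evict 7, frames [5, 3, 4]
9 -> fault, evict 5, frames [3, 4, 9]
3 -> hit
6 -> fault, evict 3, frames [4, 9, 6]
3 -> fault, evict 4, frames [9, 6, 3]
6 -> hit
4 -> fault, evict 9, frames [6, 3, 4]
7 -> fault, evict 6, frames [3, 4, 7]
3 -> hit
4 -> hit
Page faults: 9.

9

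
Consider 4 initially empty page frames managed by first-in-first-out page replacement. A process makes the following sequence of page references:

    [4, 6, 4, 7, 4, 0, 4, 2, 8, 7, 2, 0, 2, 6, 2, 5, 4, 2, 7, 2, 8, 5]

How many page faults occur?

13

4 -> miss, frames [4]
6 -> miss, frames [4, 6]
4 -> hit
7 -> miss, frames [4, 6, 7]
4 -> hit
0 -> miss, frames [4, 6, 7, 0]
4 -> hit
2 -> miss, evict 4, frames [6, 7, 0, 2]
8 -> miss, evict 6, frames [7, 0, 2, 8]
7 -> hit
2 -> hit
0 -> hit
2 -> hit
6 -> miss, evict 7, frames [0, 2, 8, 6]
2 -> hit
5 -> miss, evict 0, frames [2, 8, 6, 5]
4 -> miss, evict 2, frames [8, 6, 5, 4]
2 -> miss, evict 8, frames [6, 5, 4, 2]
7 -> miss, evict 6, frames [5, 4, 2, 7]
2 -> hit
8 -> miss, evict 5, frames [4, 2, 7, 8]
5 -> miss, evict 4, frames [2, 7, 8, 5]
Page faults: 13.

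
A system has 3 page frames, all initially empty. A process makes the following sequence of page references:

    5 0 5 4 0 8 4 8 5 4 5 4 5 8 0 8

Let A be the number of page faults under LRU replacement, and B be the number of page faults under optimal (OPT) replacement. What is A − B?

Under LRU: F F . F . F . . F . . . . . F . → 6 faults.
Under OPT: F F . F . F . . . . . . . . F . → 5 faults.
A − B = 6 − 5 = 1.

1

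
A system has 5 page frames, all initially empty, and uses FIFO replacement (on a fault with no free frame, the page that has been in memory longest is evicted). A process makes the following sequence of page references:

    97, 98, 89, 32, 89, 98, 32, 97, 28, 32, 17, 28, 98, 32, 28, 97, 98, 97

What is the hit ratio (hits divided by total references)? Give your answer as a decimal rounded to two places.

0.56

97 -> miss, frames {97}
98 -> miss, frames {97,98}
89 -> miss, frames {97,98,89}
32 -> miss, frames {97,98,89,32}
89 -> hit
98 -> hit
32 -> hit
97 -> hit
28 -> miss, frames {97,98,89,32,28}
32 -> hit
17 -> miss, evict 97, frames {98,89,32,28,17}
28 -> hit
98 -> hit
32 -> hit
28 -> hit
97 -> miss, evict 98, frames {89,32,28,17,97}
98 -> miss, evict 89, frames {32,28,17,97,98}
97 -> hit
Hits: 10 of 18 references → 10/18 = 0.5556.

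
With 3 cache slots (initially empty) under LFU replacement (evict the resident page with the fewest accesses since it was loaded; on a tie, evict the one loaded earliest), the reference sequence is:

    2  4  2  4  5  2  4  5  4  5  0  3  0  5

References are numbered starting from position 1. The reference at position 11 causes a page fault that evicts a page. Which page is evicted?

pos 1: 2 → fault, frames (2)
pos 2: 4 → fault, frames (2 4)
pos 3: 2 → hit
pos 4: 4 → hit
pos 5: 5 → fault, frames (2 4 5)
pos 6: 2 → hit
pos 7: 4 → hit
pos 8: 5 → hit
pos 9: 4 → hit
pos 10: 5 → hit
pos 11: 0 → fault, evict 2, frames (4 5 0)
At position 11, page 2 is evicted.

2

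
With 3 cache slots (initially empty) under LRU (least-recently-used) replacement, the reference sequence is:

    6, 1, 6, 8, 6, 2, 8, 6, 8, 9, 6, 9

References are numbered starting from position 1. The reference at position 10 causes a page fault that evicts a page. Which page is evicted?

2

pos 1: 6 -> fault, frames (6)
pos 2: 1 -> fault, frames (6 1)
pos 3: 6 -> hit
pos 4: 8 -> fault, frames (1 6 8)
pos 5: 6 -> hit
pos 6: 2 -> fault, evict 1, frames (8 6 2)
pos 7: 8 -> hit
pos 8: 6 -> hit
pos 9: 8 -> hit
pos 10: 9 -> fault, evict 2, frames (6 8 9)
At position 10, page 2 is evicted.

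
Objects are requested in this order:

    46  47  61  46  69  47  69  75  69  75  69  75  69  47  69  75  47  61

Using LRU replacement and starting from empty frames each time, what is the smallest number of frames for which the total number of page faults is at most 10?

f=1: 18 faults
f=2: 11 faults
f=3: 7 faults
f=4: 6 faults
f=5: 5 faults
Smallest f with faults ≤ 10 is 3.

3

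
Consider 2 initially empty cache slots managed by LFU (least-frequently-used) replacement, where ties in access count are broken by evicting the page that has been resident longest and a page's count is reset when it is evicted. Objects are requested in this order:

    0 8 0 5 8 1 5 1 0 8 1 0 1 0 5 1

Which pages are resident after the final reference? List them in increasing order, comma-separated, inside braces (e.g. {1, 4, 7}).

{0, 1}

0 → miss, frames [0]
8 → miss, frames [0, 8]
0 → hit
5 → miss, evict 8, frames [0, 5]
8 → miss, evict 5, frames [0, 8]
1 → miss, evict 8, frames [0, 1]
5 → miss, evict 1, frames [0, 5]
1 → miss, evict 5, frames [0, 1]
0 → hit
8 → miss, evict 1, frames [0, 8]
1 → miss, evict 8, frames [0, 1]
0 → hit
1 → hit
0 → hit
5 → miss, evict 1, frames [0, 5]
1 → miss, evict 5, frames [0, 1]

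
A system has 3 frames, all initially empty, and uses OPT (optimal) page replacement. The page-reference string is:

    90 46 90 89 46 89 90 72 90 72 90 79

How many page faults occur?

90 → miss, frames (90)
46 → miss, frames (90 46)
90 → hit
89 → miss, frames (90 46 89)
46 → hit
89 → hit
90 → hit
72 → miss, evict 89, frames (90 46 72)
90 → hit
72 → hit
90 → hit
79 → miss, evict 72, frames (90 46 79)
Page faults: 5.

5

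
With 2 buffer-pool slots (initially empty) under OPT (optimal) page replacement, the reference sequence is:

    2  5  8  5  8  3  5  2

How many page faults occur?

2: fault, frames [2]
5: fault, frames [2, 5]
8: fault, evict 2, frames [5, 8]
5: hit
8: hit
3: fault, evict 8, frames [5, 3]
5: hit
2: fault, evict 3, frames [5, 2]
Page faults: 5.

5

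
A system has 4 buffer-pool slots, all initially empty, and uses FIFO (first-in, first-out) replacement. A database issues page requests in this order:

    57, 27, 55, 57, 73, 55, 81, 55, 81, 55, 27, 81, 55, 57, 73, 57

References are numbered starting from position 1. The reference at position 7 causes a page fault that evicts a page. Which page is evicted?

57

pos 1: 57: fault, frames (57)
pos 2: 27: fault, frames (57 27)
pos 3: 55: fault, frames (57 27 55)
pos 4: 57: hit
pos 5: 73: fault, frames (57 27 55 73)
pos 6: 55: hit
pos 7: 81: fault, evict 57, frames (27 55 73 81)
At position 7, page 57 is evicted.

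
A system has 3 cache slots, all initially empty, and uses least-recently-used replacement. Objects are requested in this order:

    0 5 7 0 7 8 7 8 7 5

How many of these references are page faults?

5

0 -> fault, frames (0)
5 -> fault, frames (0 5)
7 -> fault, frames (0 5 7)
0 -> hit
7 -> hit
8 -> fault, evict 5, frames (0 7 8)
7 -> hit
8 -> hit
7 -> hit
5 -> fault, evict 0, frames (8 7 5)
Page faults: 5.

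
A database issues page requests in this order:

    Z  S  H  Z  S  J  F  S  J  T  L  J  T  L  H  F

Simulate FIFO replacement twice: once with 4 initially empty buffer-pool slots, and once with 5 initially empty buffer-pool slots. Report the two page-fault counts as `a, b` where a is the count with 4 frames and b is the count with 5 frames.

8, 7

4 frames: F F F . . F F . . F F . . . F . → 8 faults.
5 frames: F F F . . F F . . F F . . . . . → 7 faults.
7 < 8: adding a frame reduced faults, as is typical.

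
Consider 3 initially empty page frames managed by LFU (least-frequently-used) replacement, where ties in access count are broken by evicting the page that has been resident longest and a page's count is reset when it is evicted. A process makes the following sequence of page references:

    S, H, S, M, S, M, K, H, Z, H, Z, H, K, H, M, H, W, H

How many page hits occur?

5

S -> fault, frames [S]
H -> fault, frames [S, H]
S -> hit
M -> fault, frames [S, H, M]
S -> hit
M -> hit
K -> fault, evict H, frames [S, M, K]
H -> fault, evict K, frames [S, M, H]
Z -> fault, evict H, frames [S, M, Z]
H -> fault, evict Z, frames [S, M, H]
Z -> fault, evict H, frames [S, M, Z]
H -> fault, evict Z, frames [S, M, H]
K -> fault, evict H, frames [S, M, K]
H -> fault, evict K, frames [S, M, H]
M -> hit
H -> hit
W -> fault, evict H, frames [S, M, W]
H -> fault, evict W, frames [S, M, H]
Hits: 5.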